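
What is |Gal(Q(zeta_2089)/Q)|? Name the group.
|Gal(Q(zeta_2089)/Q)| = phi(2089) = 2088; group ≅ (Z/2089Z)^* ≅ Z/2088Z

The n-th cyclotomic polynomial Φ_2089(x) is the minimal polynomial of zeta_2089 over Q and has degree phi(2089) = 2088. So Q(zeta_2089) is a degree-2088 Galois extension with Galois group (Z/2089Z)^*. (Z/2089Z)^* is cyclic since 2089 is an odd prime power (or 4). Hence Gal(Q(zeta_2089)/Q) ≅ Z/2088Z.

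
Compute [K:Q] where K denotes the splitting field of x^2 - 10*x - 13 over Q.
[K:Q] = 2

The discriminant of x^2 + (-10)*x + (-13) is b^2 - 4c = 100 - (-52) = 152. Since 152 is not a perfect square in Q, the polynomial is irreducible over Q. Its two roots generate a degree-2 extension, so [K:Q] = 2.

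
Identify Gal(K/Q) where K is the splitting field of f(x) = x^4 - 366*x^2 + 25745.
Gal(K/Q) = V_4 (Klein four-group, Z/2Z × Z/2Z)

f factors as (x^2 - 271)(x^2 - 95), so the splitting field is K = Q(sqrt(271), sqrt(95)). The elements 271, 95, 25745 are all non-squares in Q, so sqrt(271) and sqrt(95) generate independent quadratic extensions. Thus [K:Q] = 4 and Gal(K/Q) is generated by the two order-2 automorphisms sqrt(271) ↦ -sqrt(271) and sqrt(95) ↦ -sqrt(95), giving V_4.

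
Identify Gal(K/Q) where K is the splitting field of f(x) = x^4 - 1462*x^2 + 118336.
Gal(K/Q) = Z/2Z (cyclic of order 2)

f factors as (x^2 - 1376)(x^2 - 86), so the splitting field is K = Q(sqrt(1376), sqrt(86)). The squarefree part of 1376 is 86 and the squarefree part of 86 is also 86, so sqrt(1376) and sqrt(86) are both rational multiples of sqrt(86). Hence Q(sqrt(1376)) = Q(sqrt(86)) = Q(sqrt(86)), and the splitting field collapses to a single degree-2 extension with Galois group Z/2Z.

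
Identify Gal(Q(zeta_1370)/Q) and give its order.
|Gal(Q(zeta_1370)/Q)| = phi(1370) = 544; group ≅ (Z/1370Z)^* ≅ Z/4Z × Z/136Z

The n-th cyclotomic polynomial Φ_1370(x) is the minimal polynomial of zeta_1370 over Q and has degree phi(1370) = 544. So Q(zeta_1370) is a degree-544 Galois extension with Galois group (Z/1370Z)^*. By CRT, (Z/1370Z)^* ≅ (Z/2Z)^* × (Z/5Z)^* × (Z/137Z)^*. Each prime-power unit group is (Z/2Z)^* ≅ trivial group (order 1); (Z/5Z)^* ≅ Z/4Z; (Z/137Z)^* ≅ Z/136Z. Hence Gal(Q(zeta_1370)/Q) ≅ Z/4Z × Z/136Z.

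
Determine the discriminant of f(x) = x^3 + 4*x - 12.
Δ = -4144

For a depressed cubic x^3 + p x + q the discriminant is Δ = -4 p^3 - 27 q^2 = -4*(4)^3 - 27*(-12)^2 = -256 - 3888 = -4144.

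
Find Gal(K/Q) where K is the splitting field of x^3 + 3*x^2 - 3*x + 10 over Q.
Gal(K/Q) = S_3 (symmetric group of order 6)

Compute the discriminant of x^3 + (3)*x^2 + (-3)*x + (10): Δ = -5211. Since Δ is not a rational square, the Galois group is not contained in A_3; it must be the full S_3 (irreducibility of the cubic rules out anything smaller).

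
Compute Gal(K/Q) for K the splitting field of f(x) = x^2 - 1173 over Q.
Gal(K/Q) = Z/2Z (cyclic of order 2)

x^2 - 1173 is irreducible over Q since 1173 is not a rational square. The splitting field Q(sqrt(1173)) has degree 2 over Q, and its unique nontrivial automorphism is sqrt(1173) ↦ -sqrt(1173). Hence Gal(Q(sqrt(1173))/Q) = Z/2Z.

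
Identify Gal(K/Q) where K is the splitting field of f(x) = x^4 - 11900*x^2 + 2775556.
Gal(K/Q) = Z/2Z (cyclic of order 2)

f factors as (x^2 - 11662)(x^2 - 238), so the splitting field is K = Q(sqrt(11662), sqrt(238)). The squarefree part of 11662 is 238 and the squarefree part of 238 is also 238, so sqrt(11662) and sqrt(238) are both rational multiples of sqrt(238). Hence Q(sqrt(11662)) = Q(sqrt(238)) = Q(sqrt(238)), and the splitting field collapses to a single degree-2 extension with Galois group Z/2Z.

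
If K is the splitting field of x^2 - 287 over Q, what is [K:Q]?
[K:Q] = 2

The polynomial x^2 - 287 is irreducible over Q since 287 is not a perfect square. Its splitting field is Q(sqrt(287)), which has degree 2 over Q.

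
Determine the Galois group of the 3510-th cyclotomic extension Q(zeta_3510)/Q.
|Gal(Q(zeta_3510)/Q)| = phi(3510) = 864; group ≅ (Z/3510Z)^* ≅ Z/4Z × Z/12Z × Z/18Z

The n-th cyclotomic polynomial Φ_3510(x) is the minimal polynomial of zeta_3510 over Q and has degree phi(3510) = 864. So Q(zeta_3510) is a degree-864 Galois extension with Galois group (Z/3510Z)^*. By CRT, (Z/3510Z)^* ≅ (Z/2Z)^* × (Z/27Z)^* × (Z/5Z)^* × (Z/13Z)^*. Each prime-power unit group is (Z/2Z)^* ≅ trivial group (order 1); (Z/27Z)^* ≅ Z/18Z; (Z/5Z)^* ≅ Z/4Z; (Z/13Z)^* ≅ Z/12Z. Hence Gal(Q(zeta_3510)/Q) ≅ Z/4Z × Z/12Z × Z/18Z.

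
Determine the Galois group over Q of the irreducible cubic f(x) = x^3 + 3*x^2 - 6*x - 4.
Gal(K/Q) = S_3 (symmetric group of order 6)

Compute the discriminant of x^3 + (3)*x^2 + (-6)*x + (-4): Δ = 2484. Since Δ is not a rational square, the Galois group is not contained in A_3; it must be the full S_3 (irreducibility of the cubic rules out anything smaller).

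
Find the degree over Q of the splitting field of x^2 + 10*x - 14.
[K:Q] = 2

The discriminant of x^2 + (10)*x + (-14) is b^2 - 4c = 100 - (-56) = 156. Since 156 is not a perfect square in Q, the polynomial is irreducible over Q. Its two roots generate a degree-2 extension, so [K:Q] = 2.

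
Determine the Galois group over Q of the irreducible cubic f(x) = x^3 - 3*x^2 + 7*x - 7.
Gal(K/Q) = S_3 (symmetric group of order 6)

Compute the discriminant of x^3 + (-3)*x^2 + (7)*x + (-7): Δ = -364. Since Δ is not a rational square, the Galois group is not contained in A_3; it must be the full S_3 (irreducibility of the cubic rules out anything smaller).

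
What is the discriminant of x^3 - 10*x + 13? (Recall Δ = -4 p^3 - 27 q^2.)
Δ = -563

For a depressed cubic x^3 + p x + q the discriminant is Δ = -4 p^3 - 27 q^2 = -4*(-10)^3 - 27*(13)^2 = 4000 - 4563 = -563.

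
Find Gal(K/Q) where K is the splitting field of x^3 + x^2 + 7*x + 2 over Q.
Gal(K/Q) = S_3 (symmetric group of order 6)

Compute the discriminant of x^3 + (1)*x^2 + (7)*x + (2): Δ = -1187. Since Δ is not a rational square, the Galois group is not contained in A_3; it must be the full S_3 (irreducibility of the cubic rules out anything smaller).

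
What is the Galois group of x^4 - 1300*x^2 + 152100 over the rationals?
Gal(K/Q) = Z/2Z (cyclic of order 2)

f factors as (x^2 - 130)(x^2 - 1170), so the splitting field is K = Q(sqrt(130), sqrt(1170)). The squarefree part of 130 is 130 and the squarefree part of 1170 is also 130, so sqrt(130) and sqrt(1170) are both rational multiples of sqrt(130). Hence Q(sqrt(130)) = Q(sqrt(1170)) = Q(sqrt(130)), and the splitting field collapses to a single degree-2 extension with Galois group Z/2Z.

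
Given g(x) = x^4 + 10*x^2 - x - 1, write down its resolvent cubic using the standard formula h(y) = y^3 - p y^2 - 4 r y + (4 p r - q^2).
h(y) = y^3 - 10*y^2 + 4*y - 41

Identify coefficients: p = 10, q = -1, r = -1.
Plug into h(y) = y^3 - p y^2 - 4 r y + (4 p r - q^2):
  h(y) = y^3 - (10) y^2 - 4*(-1) y + (4*(10)*(-1) - (-1)^2)
       = y^3 + (-10) y^2 + (4) y + (-41).
Simplifying: h(y) = y^3 - 10*y^2 + 4*y - 41.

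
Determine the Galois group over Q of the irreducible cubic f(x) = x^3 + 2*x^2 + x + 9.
Gal(K/Q) = S_3 (symmetric group of order 6)

Compute the discriminant of x^3 + (2)*x^2 + (1)*x + (9): Δ = -2151. Since Δ is not a rational square, the Galois group is not contained in A_3; it must be the full S_3 (irreducibility of the cubic rules out anything smaller).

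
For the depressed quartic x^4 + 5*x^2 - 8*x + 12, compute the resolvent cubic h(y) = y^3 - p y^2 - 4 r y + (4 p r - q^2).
h(y) = y^3 - 5*y^2 - 48*y + 176

Identify coefficients: p = 5, q = -8, r = 12.
Plug into h(y) = y^3 - p y^2 - 4 r y + (4 p r - q^2):
  h(y) = y^3 - (5) y^2 - 4*(12) y + (4*(5)*(12) - (-8)^2)
       = y^3 + (-5) y^2 + (-48) y + (176).
Simplifying: h(y) = y^3 - 5*y^2 - 48*y + 176.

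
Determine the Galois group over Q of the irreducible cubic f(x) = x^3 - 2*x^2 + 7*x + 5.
Gal(K/Q) = S_3 (symmetric group of order 6)

Compute the discriminant of x^3 + (-2)*x^2 + (7)*x + (5): Δ = -2951. Since Δ is not a rational square, the Galois group is not contained in A_3; it must be the full S_3 (irreducibility of the cubic rules out anything smaller).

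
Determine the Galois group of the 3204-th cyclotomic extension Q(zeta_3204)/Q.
|Gal(Q(zeta_3204)/Q)| = phi(3204) = 1056; group ≅ (Z/3204Z)^* ≅ Z/2Z × Z/6Z × Z/88Z

The n-th cyclotomic polynomial Φ_3204(x) is the minimal polynomial of zeta_3204 over Q and has degree phi(3204) = 1056. So Q(zeta_3204) is a degree-1056 Galois extension with Galois group (Z/3204Z)^*. By CRT, (Z/3204Z)^* ≅ (Z/4Z)^* × (Z/9Z)^* × (Z/89Z)^*. Each prime-power unit group is (Z/4Z)^* ≅ Z/2Z; (Z/9Z)^* ≅ Z/6Z; (Z/89Z)^* ≅ Z/88Z. Hence Gal(Q(zeta_3204)/Q) ≅ Z/2Z × Z/6Z × Z/88Z.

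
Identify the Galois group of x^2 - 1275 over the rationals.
Gal(K/Q) = Z/2Z (cyclic of order 2)

x^2 - 1275 is irreducible over Q since 1275 is not a rational square. The splitting field Q(sqrt(1275)) has degree 2 over Q, and its unique nontrivial automorphism is sqrt(1275) ↦ -sqrt(1275). Hence Gal(Q(sqrt(1275))/Q) = Z/2Z.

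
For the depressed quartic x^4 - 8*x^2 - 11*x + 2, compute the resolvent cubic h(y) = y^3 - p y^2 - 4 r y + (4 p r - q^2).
h(y) = y^3 + 8*y^2 - 8*y - 185

Identify coefficients: p = -8, q = -11, r = 2.
Plug into h(y) = y^3 - p y^2 - 4 r y + (4 p r - q^2):
  h(y) = y^3 - (-8) y^2 - 4*(2) y + (4*(-8)*(2) - (-11)^2)
       = y^3 + (8) y^2 + (-8) y + (-185).
Simplifying: h(y) = y^3 + 8*y^2 - 8*y - 185.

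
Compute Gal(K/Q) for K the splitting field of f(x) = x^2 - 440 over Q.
Gal(K/Q) = Z/2Z (cyclic of order 2)

x^2 - 440 is irreducible over Q since 440 is not a rational square. The splitting field Q(sqrt(440)) has degree 2 over Q, and its unique nontrivial automorphism is sqrt(440) ↦ -sqrt(440). Hence Gal(Q(sqrt(440))/Q) = Z/2Z.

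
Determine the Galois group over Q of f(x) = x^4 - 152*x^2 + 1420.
Gal(K/Q) = V_4 (Klein four-group, Z/2Z × Z/2Z)

f factors as (x^2 - 10)(x^2 - 142), so the splitting field is K = Q(sqrt(10), sqrt(142)). The elements 10, 142, 1420 are all non-squares in Q, so sqrt(10) and sqrt(142) generate independent quadratic extensions. Thus [K:Q] = 4 and Gal(K/Q) is generated by the two order-2 automorphisms sqrt(10) ↦ -sqrt(10) and sqrt(142) ↦ -sqrt(142), giving V_4.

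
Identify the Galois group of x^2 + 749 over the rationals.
Gal(K/Q) = Z/2Z (cyclic of order 2)

x^2 + 749 is irreducible over Q since -749 is not a rational square. The splitting field Q(sqrt(-749)) has degree 2 over Q, and its unique nontrivial automorphism is sqrt(-749) ↦ -sqrt(-749). Hence Gal(Q(sqrt(-749))/Q) = Z/2Z.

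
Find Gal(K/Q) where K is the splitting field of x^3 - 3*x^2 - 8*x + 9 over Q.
Gal(K/Q) = S_3 (symmetric group of order 6)

Compute the discriminant of x^3 + (-3)*x^2 + (-8)*x + (9): Δ = 5297. Since Δ is not a rational square, the Galois group is not contained in A_3; it must be the full S_3 (irreducibility of the cubic rules out anything smaller).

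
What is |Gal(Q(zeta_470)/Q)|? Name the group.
|Gal(Q(zeta_470)/Q)| = phi(470) = 184; group ≅ (Z/470Z)^* ≅ Z/4Z × Z/46Z

The n-th cyclotomic polynomial Φ_470(x) is the minimal polynomial of zeta_470 over Q and has degree phi(470) = 184. So Q(zeta_470) is a degree-184 Galois extension with Galois group (Z/470Z)^*. By CRT, (Z/470Z)^* ≅ (Z/2Z)^* × (Z/5Z)^* × (Z/47Z)^*. Each prime-power unit group is (Z/2Z)^* ≅ trivial group (order 1); (Z/5Z)^* ≅ Z/4Z; (Z/47Z)^* ≅ Z/46Z. Hence Gal(Q(zeta_470)/Q) ≅ Z/4Z × Z/46Z.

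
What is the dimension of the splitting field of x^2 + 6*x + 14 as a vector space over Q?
[K:Q] = 2

The discriminant of x^2 + (6)*x + (14) is b^2 - 4c = 36 - (56) = -20. Since -20 is not a perfect square in Q, the polynomial is irreducible over Q. Its two roots generate a degree-2 extension, so [K:Q] = 2.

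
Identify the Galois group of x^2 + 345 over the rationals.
Gal(K/Q) = Z/2Z (cyclic of order 2)

x^2 + 345 is irreducible over Q since -345 is not a rational square. The splitting field Q(sqrt(-345)) has degree 2 over Q, and its unique nontrivial automorphism is sqrt(-345) ↦ -sqrt(-345). Hence Gal(Q(sqrt(-345))/Q) = Z/2Z.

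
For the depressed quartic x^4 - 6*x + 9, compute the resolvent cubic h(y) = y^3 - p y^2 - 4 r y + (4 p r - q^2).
h(y) = y^3 - 36*y - 36

Identify coefficients: p = 0, q = -6, r = 9.
Plug into h(y) = y^3 - p y^2 - 4 r y + (4 p r - q^2):
  h(y) = y^3 - (0) y^2 - 4*(9) y + (4*(0)*(9) - (-6)^2)
       = y^3 + (0) y^2 + (-36) y + (-36).
Simplifying: h(y) = y^3 - 36*y - 36.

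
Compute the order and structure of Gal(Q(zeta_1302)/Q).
|Gal(Q(zeta_1302)/Q)| = phi(1302) = 360; group ≅ (Z/1302Z)^* ≅ Z/2Z × Z/6Z × Z/30Z

The n-th cyclotomic polynomial Φ_1302(x) is the minimal polynomial of zeta_1302 over Q and has degree phi(1302) = 360. So Q(zeta_1302) is a degree-360 Galois extension with Galois group (Z/1302Z)^*. By CRT, (Z/1302Z)^* ≅ (Z/2Z)^* × (Z/3Z)^* × (Z/7Z)^* × (Z/31Z)^*. Each prime-power unit group is (Z/2Z)^* ≅ trivial group (order 1); (Z/3Z)^* ≅ Z/2Z; (Z/7Z)^* ≅ Z/6Z; (Z/31Z)^* ≅ Z/30Z. Hence Gal(Q(zeta_1302)/Q) ≅ Z/2Z × Z/6Z × Z/30Z.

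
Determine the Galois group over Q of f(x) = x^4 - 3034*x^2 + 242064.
Gal(K/Q) = Z/2Z (cyclic of order 2)

f factors as (x^2 - 82)(x^2 - 2952), so the splitting field is K = Q(sqrt(82), sqrt(2952)). The squarefree part of 82 is 82 and the squarefree part of 2952 is also 82, so sqrt(82) and sqrt(2952) are both rational multiples of sqrt(82). Hence Q(sqrt(82)) = Q(sqrt(2952)) = Q(sqrt(82)), and the splitting field collapses to a single degree-2 extension with Galois group Z/2Z.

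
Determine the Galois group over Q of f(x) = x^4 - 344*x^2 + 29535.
Gal(K/Q) = V_4 (Klein four-group, Z/2Z × Z/2Z)

f factors as (x^2 - 165)(x^2 - 179), so the splitting field is K = Q(sqrt(165), sqrt(179)). The elements 165, 179, 29535 are all non-squares in Q, so sqrt(165) and sqrt(179) generate independent quadratic extensions. Thus [K:Q] = 4 and Gal(K/Q) is generated by the two order-2 automorphisms sqrt(165) ↦ -sqrt(165) and sqrt(179) ↦ -sqrt(179), giving V_4.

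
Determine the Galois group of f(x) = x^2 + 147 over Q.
Gal(K/Q) = Z/2Z (cyclic of order 2)

x^2 + 147 is irreducible over Q since -147 is not a rational square. The splitting field Q(sqrt(-147)) has degree 2 over Q, and its unique nontrivial automorphism is sqrt(-147) ↦ -sqrt(-147). Hence Gal(Q(sqrt(-147))/Q) = Z/2Z.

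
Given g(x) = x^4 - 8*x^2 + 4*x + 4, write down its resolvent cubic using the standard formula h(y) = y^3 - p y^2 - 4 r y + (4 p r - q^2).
h(y) = y^3 + 8*y^2 - 16*y - 144

Identify coefficients: p = -8, q = 4, r = 4.
Plug into h(y) = y^3 - p y^2 - 4 r y + (4 p r - q^2):
  h(y) = y^3 - (-8) y^2 - 4*(4) y + (4*(-8)*(4) - (4)^2)
       = y^3 + (8) y^2 + (-16) y + (-144).
Simplifying: h(y) = y^3 + 8*y^2 - 16*y - 144.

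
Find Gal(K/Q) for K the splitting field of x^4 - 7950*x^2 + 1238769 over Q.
Gal(K/Q) = Z/2Z (cyclic of order 2)

f factors as (x^2 - 159)(x^2 - 7791), so the splitting field is K = Q(sqrt(159), sqrt(7791)). The squarefree part of 159 is 159 and the squarefree part of 7791 is also 159, so sqrt(159) and sqrt(7791) are both rational multiples of sqrt(159). Hence Q(sqrt(159)) = Q(sqrt(7791)) = Q(sqrt(159)), and the splitting field collapses to a single degree-2 extension with Galois group Z/2Z.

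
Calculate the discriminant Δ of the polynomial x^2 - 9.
Δ = 36

For a quadratic a x^2 + b x + c the discriminant is Δ = b^2 - 4ac = (0)^2 - 4*(1)*(-9) = 0 - (-36) = 36.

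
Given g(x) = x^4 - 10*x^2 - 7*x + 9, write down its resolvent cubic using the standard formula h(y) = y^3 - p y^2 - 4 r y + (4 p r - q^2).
h(y) = y^3 + 10*y^2 - 36*y - 409

Identify coefficients: p = -10, q = -7, r = 9.
Plug into h(y) = y^3 - p y^2 - 4 r y + (4 p r - q^2):
  h(y) = y^3 - (-10) y^2 - 4*(9) y + (4*(-10)*(9) - (-7)^2)
       = y^3 + (10) y^2 + (-36) y + (-409).
Simplifying: h(y) = y^3 + 10*y^2 - 36*y - 409.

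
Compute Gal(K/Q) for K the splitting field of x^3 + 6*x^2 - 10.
Gal(K/Q) = S_3 (symmetric group of order 6)

Compute the discriminant of x^3 + (6)*x^2 + (0)*x + (-10): Δ = 5940. Since Δ is not a rational square, the Galois group is not contained in A_3; it must be the full S_3 (irreducibility of the cubic rules out anything smaller).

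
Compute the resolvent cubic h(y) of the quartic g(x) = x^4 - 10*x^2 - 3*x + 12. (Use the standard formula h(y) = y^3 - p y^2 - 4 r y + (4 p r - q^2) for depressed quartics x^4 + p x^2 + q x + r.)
h(y) = y^3 + 10*y^2 - 48*y - 489

Identify coefficients: p = -10, q = -3, r = 12.
Plug into h(y) = y^3 - p y^2 - 4 r y + (4 p r - q^2):
  h(y) = y^3 - (-10) y^2 - 4*(12) y + (4*(-10)*(12) - (-3)^2)
       = y^3 + (10) y^2 + (-48) y + (-489).
Simplifying: h(y) = y^3 + 10*y^2 - 48*y - 489.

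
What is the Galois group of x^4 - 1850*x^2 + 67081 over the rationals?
Gal(K/Q) = Z/2Z (cyclic of order 2)

f factors as (x^2 - 1813)(x^2 - 37), so the splitting field is K = Q(sqrt(1813), sqrt(37)). The squarefree part of 1813 is 37 and the squarefree part of 37 is also 37, so sqrt(1813) and sqrt(37) are both rational multiples of sqrt(37). Hence Q(sqrt(1813)) = Q(sqrt(37)) = Q(sqrt(37)), and the splitting field collapses to a single degree-2 extension with Galois group Z/2Z.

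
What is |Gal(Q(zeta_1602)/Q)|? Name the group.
|Gal(Q(zeta_1602)/Q)| = phi(1602) = 528; group ≅ (Z/1602Z)^* ≅ Z/6Z × Z/88Z

The n-th cyclotomic polynomial Φ_1602(x) is the minimal polynomial of zeta_1602 over Q and has degree phi(1602) = 528. So Q(zeta_1602) is a degree-528 Galois extension with Galois group (Z/1602Z)^*. By CRT, (Z/1602Z)^* ≅ (Z/2Z)^* × (Z/9Z)^* × (Z/89Z)^*. Each prime-power unit group is (Z/2Z)^* ≅ trivial group (order 1); (Z/9Z)^* ≅ Z/6Z; (Z/89Z)^* ≅ Z/88Z. Hence Gal(Q(zeta_1602)/Q) ≅ Z/6Z × Z/88Z.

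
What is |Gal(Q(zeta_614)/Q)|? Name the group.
|Gal(Q(zeta_614)/Q)| = phi(614) = 306; group ≅ (Z/614Z)^* ≅ Z/306Z

The n-th cyclotomic polynomial Φ_614(x) is the minimal polynomial of zeta_614 over Q and has degree phi(614) = 306. So Q(zeta_614) is a degree-306 Galois extension with Galois group (Z/614Z)^*. By CRT, (Z/614Z)^* ≅ (Z/2Z)^* × (Z/307Z)^*. Each prime-power unit group is (Z/2Z)^* ≅ trivial group (order 1); (Z/307Z)^* ≅ Z/306Z. Hence Gal(Q(zeta_614)/Q) ≅ Z/306Z.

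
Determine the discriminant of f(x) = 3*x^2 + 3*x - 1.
Δ = 21

For a quadratic a x^2 + b x + c the discriminant is Δ = b^2 - 4ac = (3)^2 - 4*(3)*(-1) = 9 - (-12) = 21.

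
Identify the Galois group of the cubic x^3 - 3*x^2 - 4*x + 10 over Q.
Gal(K/Q) = S_3 (symmetric group of order 6)

Compute the discriminant of x^3 + (-3)*x^2 + (-4)*x + (10): Δ = 940. Since Δ is not a rational square, the Galois group is not contained in A_3; it must be the full S_3 (irreducibility of the cubic rules out anything smaller).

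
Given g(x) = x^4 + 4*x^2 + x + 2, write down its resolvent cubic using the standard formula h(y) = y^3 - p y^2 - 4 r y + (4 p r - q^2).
h(y) = y^3 - 4*y^2 - 8*y + 31

Identify coefficients: p = 4, q = 1, r = 2.
Plug into h(y) = y^3 - p y^2 - 4 r y + (4 p r - q^2):
  h(y) = y^3 - (4) y^2 - 4*(2) y + (4*(4)*(2) - (1)^2)
       = y^3 + (-4) y^2 + (-8) y + (31).
Simplifying: h(y) = y^3 - 4*y^2 - 8*y + 31.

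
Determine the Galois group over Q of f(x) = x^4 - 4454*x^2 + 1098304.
Gal(K/Q) = Z/2Z (cyclic of order 2)

f factors as (x^2 - 4192)(x^2 - 262), so the splitting field is K = Q(sqrt(4192), sqrt(262)). The squarefree part of 4192 is 262 and the squarefree part of 262 is also 262, so sqrt(4192) and sqrt(262) are both rational multiples of sqrt(262). Hence Q(sqrt(4192)) = Q(sqrt(262)) = Q(sqrt(262)), and the splitting field collapses to a single degree-2 extension with Galois group Z/2Z.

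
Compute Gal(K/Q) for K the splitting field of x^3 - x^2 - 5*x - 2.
Gal(K/Q) = S_3 (symmetric group of order 6)

Compute the discriminant of x^3 + (-1)*x^2 + (-5)*x + (-2): Δ = 229. Since Δ is not a rational square, the Galois group is not contained in A_3; it must be the full S_3 (irreducibility of the cubic rules out anything smaller).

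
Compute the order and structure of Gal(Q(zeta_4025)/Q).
|Gal(Q(zeta_4025)/Q)| = phi(4025) = 2640; group ≅ (Z/4025Z)^* ≅ Z/6Z × Z/20Z × Z/22Z

The n-th cyclotomic polynomial Φ_4025(x) is the minimal polynomial of zeta_4025 over Q and has degree phi(4025) = 2640. So Q(zeta_4025) is a degree-2640 Galois extension with Galois group (Z/4025Z)^*. By CRT, (Z/4025Z)^* ≅ (Z/25Z)^* × (Z/7Z)^* × (Z/23Z)^*. Each prime-power unit group is (Z/25Z)^* ≅ Z/20Z; (Z/7Z)^* ≅ Z/6Z; (Z/23Z)^* ≅ Z/22Z. Hence Gal(Q(zeta_4025)/Q) ≅ Z/6Z × Z/20Z × Z/22Z.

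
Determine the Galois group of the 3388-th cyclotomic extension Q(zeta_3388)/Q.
|Gal(Q(zeta_3388)/Q)| = phi(3388) = 1320; group ≅ (Z/3388Z)^* ≅ Z/2Z × Z/6Z × Z/110Z

The n-th cyclotomic polynomial Φ_3388(x) is the minimal polynomial of zeta_3388 over Q and has degree phi(3388) = 1320. So Q(zeta_3388) is a degree-1320 Galois extension with Galois group (Z/3388Z)^*. By CRT, (Z/3388Z)^* ≅ (Z/4Z)^* × (Z/7Z)^* × (Z/121Z)^*. Each prime-power unit group is (Z/4Z)^* ≅ Z/2Z; (Z/7Z)^* ≅ Z/6Z; (Z/121Z)^* ≅ Z/110Z. Hence Gal(Q(zeta_3388)/Q) ≅ Z/2Z × Z/6Z × Z/110Z.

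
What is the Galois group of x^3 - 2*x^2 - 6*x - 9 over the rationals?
Gal(K/Q) = S_3 (symmetric group of order 6)

Compute the discriminant of x^3 + (-2)*x^2 + (-6)*x + (-9): Δ = -3411. Since Δ is not a rational square, the Galois group is not contained in A_3; it must be the full S_3 (irreducibility of the cubic rules out anything smaller).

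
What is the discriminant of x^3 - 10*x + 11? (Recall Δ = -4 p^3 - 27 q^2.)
Δ = 733

For a depressed cubic x^3 + p x + q the discriminant is Δ = -4 p^3 - 27 q^2 = -4*(-10)^3 - 27*(11)^2 = 4000 - 3267 = 733.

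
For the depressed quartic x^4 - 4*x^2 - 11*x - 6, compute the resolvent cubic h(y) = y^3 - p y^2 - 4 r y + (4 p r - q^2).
h(y) = y^3 + 4*y^2 + 24*y - 25

Identify coefficients: p = -4, q = -11, r = -6.
Plug into h(y) = y^3 - p y^2 - 4 r y + (4 p r - q^2):
  h(y) = y^3 - (-4) y^2 - 4*(-6) y + (4*(-4)*(-6) - (-11)^2)
       = y^3 + (4) y^2 + (24) y + (-25).
Simplifying: h(y) = y^3 + 4*y^2 + 24*y - 25.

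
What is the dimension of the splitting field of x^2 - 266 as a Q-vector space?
[K:Q] = 2

The polynomial x^2 - 266 is irreducible over Q since 266 is not a perfect square. Its splitting field is Q(sqrt(266)), which has degree 2 over Q.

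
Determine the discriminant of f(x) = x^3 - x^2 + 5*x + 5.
Δ = -1580

For x^3 + a x^2 + b x + c the discriminant is Δ = 18 a b c - 4 a^3 c + a^2 b^2 - 4 b^3 - 27 c^2.
Plug a = -1, b = 5, c = 5:
  18*(-1)*(5)*(5) - 4*(-1)^3*(5) + (-1)^2*(5)^2 - 4*(5)^3 - 27*(5)^2
  = -450 + (20) + 25 + (-500) + (-675)
  = -1580.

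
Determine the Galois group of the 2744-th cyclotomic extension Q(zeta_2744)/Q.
|Gal(Q(zeta_2744)/Q)| = phi(2744) = 1176; group ≅ (Z/2744Z)^* ≅ Z/2Z × Z/2Z × Z/294Z

The n-th cyclotomic polynomial Φ_2744(x) is the minimal polynomial of zeta_2744 over Q and has degree phi(2744) = 1176. So Q(zeta_2744) is a degree-1176 Galois extension with Galois group (Z/2744Z)^*. By CRT, (Z/2744Z)^* ≅ (Z/8Z)^* × (Z/343Z)^*. Each prime-power unit group is (Z/8Z)^* ≅ Z/2Z × Z/2Z; (Z/343Z)^* ≅ Z/294Z. Hence Gal(Q(zeta_2744)/Q) ≅ Z/2Z × Z/2Z × Z/294Z.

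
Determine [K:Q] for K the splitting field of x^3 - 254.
[K:Q] = 6

x^3 - 254 has one real root r = 254^(1/3) and two complex roots r*zeta_3, r*zeta_3^2 where zeta_3 = e^(2*pi*i/3). The splitting field is Q(r, zeta_3). [Q(r):Q] = 3 and [Q(zeta_3):Q] = 2 with gcd = 1, so [Q(r, zeta_3):Q] = 3 * 2 = 6.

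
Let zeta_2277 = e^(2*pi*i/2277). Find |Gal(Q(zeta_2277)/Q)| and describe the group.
|Gal(Q(zeta_2277)/Q)| = phi(2277) = 1320; group ≅ (Z/2277Z)^* ≅ Z/6Z × Z/10Z × Z/22Z

The n-th cyclotomic polynomial Φ_2277(x) is the minimal polynomial of zeta_2277 over Q and has degree phi(2277) = 1320. So Q(zeta_2277) is a degree-1320 Galois extension with Galois group (Z/2277Z)^*. By CRT, (Z/2277Z)^* ≅ (Z/9Z)^* × (Z/11Z)^* × (Z/23Z)^*. Each prime-power unit group is (Z/9Z)^* ≅ Z/6Z; (Z/11Z)^* ≅ Z/10Z; (Z/23Z)^* ≅ Z/22Z. Hence Gal(Q(zeta_2277)/Q) ≅ Z/6Z × Z/10Z × Z/22Z.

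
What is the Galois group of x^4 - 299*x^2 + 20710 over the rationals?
Gal(K/Q) = V_4 (Klein four-group, Z/2Z × Z/2Z)

f factors as (x^2 - 109)(x^2 - 190), so the splitting field is K = Q(sqrt(109), sqrt(190)). The elements 109, 190, 20710 are all non-squares in Q, so sqrt(109) and sqrt(190) generate independent quadratic extensions. Thus [K:Q] = 4 and Gal(K/Q) is generated by the two order-2 automorphisms sqrt(109) ↦ -sqrt(109) and sqrt(190) ↦ -sqrt(190), giving V_4.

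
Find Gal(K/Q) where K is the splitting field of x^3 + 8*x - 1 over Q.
Gal(K/Q) = S_3 (symmetric group of order 6)

Compute the discriminant of x^3 + (0)*x^2 + (8)*x + (-1): Δ = -2075. Since Δ is not a rational square, the Galois group is not contained in A_3; it must be the full S_3 (irreducibility of the cubic rules out anything smaller).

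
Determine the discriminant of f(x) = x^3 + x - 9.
Δ = -2191

For a depressed cubic x^3 + p x + q the discriminant is Δ = -4 p^3 - 27 q^2 = -4*(1)^3 - 27*(-9)^2 = -4 - 2187 = -2191.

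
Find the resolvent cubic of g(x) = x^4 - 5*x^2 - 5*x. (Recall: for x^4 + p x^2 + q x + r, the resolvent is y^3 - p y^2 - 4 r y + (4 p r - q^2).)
h(y) = y^3 + 5*y^2 - 25

Identify coefficients: p = -5, q = -5, r = 0.
Plug into h(y) = y^3 - p y^2 - 4 r y + (4 p r - q^2):
  h(y) = y^3 - (-5) y^2 - 4*(0) y + (4*(-5)*(0) - (-5)^2)
       = y^3 + (5) y^2 + (0) y + (-25).
Simplifying: h(y) = y^3 + 5*y^2 - 25.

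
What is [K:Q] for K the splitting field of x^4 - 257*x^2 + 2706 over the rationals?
[K:Q] = 4

f factors as (x^2 - 246)(x^2 - 11); the splitting field is K = Q(sqrt(246), sqrt(11)). Since 246, 11, and 2706 are all non-squares in Q, the three subfields Q(sqrt(246)), Q(sqrt(11)), Q(sqrt(2706)) are distinct degree-2 extensions, so [K:Q] = 4 (Klein four Galois group).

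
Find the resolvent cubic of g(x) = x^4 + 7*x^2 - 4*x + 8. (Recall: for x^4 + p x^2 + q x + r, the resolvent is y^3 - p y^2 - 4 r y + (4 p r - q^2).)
h(y) = y^3 - 7*y^2 - 32*y + 208

Identify coefficients: p = 7, q = -4, r = 8.
Plug into h(y) = y^3 - p y^2 - 4 r y + (4 p r - q^2):
  h(y) = y^3 - (7) y^2 - 4*(8) y + (4*(7)*(8) - (-4)^2)
       = y^3 + (-7) y^2 + (-32) y + (208).
Simplifying: h(y) = y^3 - 7*y^2 - 32*y + 208.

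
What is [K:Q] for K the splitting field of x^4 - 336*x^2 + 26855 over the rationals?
[K:Q] = 4

f factors as (x^2 - 131)(x^2 - 205); the splitting field is K = Q(sqrt(131), sqrt(205)). Since 131, 205, and 26855 are all non-squares in Q, the three subfields Q(sqrt(131)), Q(sqrt(205)), Q(sqrt(26855)) are distinct degree-2 extensions, so [K:Q] = 4 (Klein four Galois group).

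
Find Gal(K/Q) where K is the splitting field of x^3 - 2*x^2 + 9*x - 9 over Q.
Gal(K/Q) = S_3 (symmetric group of order 6)

Compute the discriminant of x^3 + (-2)*x^2 + (9)*x + (-9): Δ = -2151. Since Δ is not a rational square, the Galois group is not contained in A_3; it must be the full S_3 (irreducibility of the cubic rules out anything smaller).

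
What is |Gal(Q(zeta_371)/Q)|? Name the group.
|Gal(Q(zeta_371)/Q)| = phi(371) = 312; group ≅ (Z/371Z)^* ≅ Z/6Z × Z/52Z

The n-th cyclotomic polynomial Φ_371(x) is the minimal polynomial of zeta_371 over Q and has degree phi(371) = 312. So Q(zeta_371) is a degree-312 Galois extension with Galois group (Z/371Z)^*. By CRT, (Z/371Z)^* ≅ (Z/7Z)^* × (Z/53Z)^*. Each prime-power unit group is (Z/7Z)^* ≅ Z/6Z; (Z/53Z)^* ≅ Z/52Z. Hence Gal(Q(zeta_371)/Q) ≅ Z/6Z × Z/52Z.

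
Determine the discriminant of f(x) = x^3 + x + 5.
Δ = -679

For x^3 + a x^2 + b x + c the discriminant is Δ = 18 a b c - 4 a^3 c + a^2 b^2 - 4 b^3 - 27 c^2.
Plug a = 0, b = 1, c = 5:
  18*(0)*(1)*(5) - 4*(0)^3*(5) + (0)^2*(1)^2 - 4*(1)^3 - 27*(5)^2
  = 0 + (0) + 0 + (-4) + (-675)
  = -679.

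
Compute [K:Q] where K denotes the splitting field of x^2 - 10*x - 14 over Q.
[K:Q] = 2

The discriminant of x^2 + (-10)*x + (-14) is b^2 - 4c = 100 - (-56) = 156. Since 156 is not a perfect square in Q, the polynomial is irreducible over Q. Its two roots generate a degree-2 extension, so [K:Q] = 2.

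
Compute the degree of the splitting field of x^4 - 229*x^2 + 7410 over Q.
[K:Q] = 4

f factors as (x^2 - 190)(x^2 - 39); the splitting field is K = Q(sqrt(190), sqrt(39)). Since 190, 39, and 7410 are all non-squares in Q, the three subfields Q(sqrt(190)), Q(sqrt(39)), Q(sqrt(7410)) are distinct degree-2 extensions, so [K:Q] = 4 (Klein four Galois group).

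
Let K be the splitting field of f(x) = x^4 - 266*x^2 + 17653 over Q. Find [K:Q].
[K:Q] = 4

f factors as (x^2 - 139)(x^2 - 127); the splitting field is K = Q(sqrt(139), sqrt(127)). Since 139, 127, and 17653 are all non-squares in Q, the three subfields Q(sqrt(139)), Q(sqrt(127)), Q(sqrt(17653)) are distinct degree-2 extensions, so [K:Q] = 4 (Klein four Galois group).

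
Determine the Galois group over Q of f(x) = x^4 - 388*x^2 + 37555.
Gal(K/Q) = V_4 (Klein four-group, Z/2Z × Z/2Z)

f factors as (x^2 - 203)(x^2 - 185), so the splitting field is K = Q(sqrt(203), sqrt(185)). The elements 203, 185, 37555 are all non-squares in Q, so sqrt(203) and sqrt(185) generate independent quadratic extensions. Thus [K:Q] = 4 and Gal(K/Q) is generated by the two order-2 automorphisms sqrt(203) ↦ -sqrt(203) and sqrt(185) ↦ -sqrt(185), giving V_4.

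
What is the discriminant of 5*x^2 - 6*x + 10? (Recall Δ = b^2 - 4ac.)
Δ = -164

For a quadratic a x^2 + b x + c the discriminant is Δ = b^2 - 4ac = (-6)^2 - 4*(5)*(10) = 36 - (200) = -164.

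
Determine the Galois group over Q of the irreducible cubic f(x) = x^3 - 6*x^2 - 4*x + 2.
Gal(K/Q) = S_3 (symmetric group of order 6)

Compute the discriminant of x^3 + (-6)*x^2 + (-4)*x + (2): Δ = 3316. Since Δ is not a rational square, the Galois group is not contained in A_3; it must be the full S_3 (irreducibility of the cubic rules out anything smaller).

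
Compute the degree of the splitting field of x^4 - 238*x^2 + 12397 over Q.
[K:Q] = 4

f factors as (x^2 - 161)(x^2 - 77); the splitting field is K = Q(sqrt(161), sqrt(77)). Since 161, 77, and 12397 are all non-squares in Q, the three subfields Q(sqrt(161)), Q(sqrt(77)), Q(sqrt(12397)) are distinct degree-2 extensions, so [K:Q] = 4 (Klein four Galois group).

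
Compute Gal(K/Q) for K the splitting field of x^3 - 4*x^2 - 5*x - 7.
Gal(K/Q) = S_3 (symmetric group of order 6)

Compute the discriminant of x^3 + (-4)*x^2 + (-5)*x + (-7): Δ = -4735. Since Δ is not a rational square, the Galois group is not contained in A_3; it must be the full S_3 (irreducibility of the cubic rules out anything smaller).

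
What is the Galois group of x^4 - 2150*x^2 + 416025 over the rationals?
Gal(K/Q) = Z/2Z (cyclic of order 2)

f factors as (x^2 - 1935)(x^2 - 215), so the splitting field is K = Q(sqrt(1935), sqrt(215)). The squarefree part of 1935 is 215 and the squarefree part of 215 is also 215, so sqrt(1935) and sqrt(215) are both rational multiples of sqrt(215). Hence Q(sqrt(1935)) = Q(sqrt(215)) = Q(sqrt(215)), and the splitting field collapses to a single degree-2 extension with Galois group Z/2Z.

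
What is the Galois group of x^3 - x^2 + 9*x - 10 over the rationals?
Gal(K/Q) = S_3 (symmetric group of order 6)

Compute the discriminant of x^3 + (-1)*x^2 + (9)*x + (-10): Δ = -3955. Since Δ is not a rational square, the Galois group is not contained in A_3; it must be the full S_3 (irreducibility of the cubic rules out anything smaller).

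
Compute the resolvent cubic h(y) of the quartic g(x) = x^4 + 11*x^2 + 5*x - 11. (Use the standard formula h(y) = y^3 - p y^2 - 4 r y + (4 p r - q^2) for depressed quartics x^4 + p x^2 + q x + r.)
h(y) = y^3 - 11*y^2 + 44*y - 509

Identify coefficients: p = 11, q = 5, r = -11.
Plug into h(y) = y^3 - p y^2 - 4 r y + (4 p r - q^2):
  h(y) = y^3 - (11) y^2 - 4*(-11) y + (4*(11)*(-11) - (5)^2)
       = y^3 + (-11) y^2 + (44) y + (-509).
Simplifying: h(y) = y^3 - 11*y^2 + 44*y - 509.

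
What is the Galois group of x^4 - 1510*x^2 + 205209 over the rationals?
Gal(K/Q) = Z/2Z (cyclic of order 2)

f factors as (x^2 - 151)(x^2 - 1359), so the splitting field is K = Q(sqrt(151), sqrt(1359)). The squarefree part of 151 is 151 and the squarefree part of 1359 is also 151, so sqrt(151) and sqrt(1359) are both rational multiples of sqrt(151). Hence Q(sqrt(151)) = Q(sqrt(1359)) = Q(sqrt(151)), and the splitting field collapses to a single degree-2 extension with Galois group Z/2Z.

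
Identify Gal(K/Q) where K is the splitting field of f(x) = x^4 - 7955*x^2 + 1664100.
Gal(K/Q) = Z/2Z (cyclic of order 2)

f factors as (x^2 - 215)(x^2 - 7740), so the splitting field is K = Q(sqrt(215), sqrt(7740)). The squarefree part of 215 is 215 and the squarefree part of 7740 is also 215, so sqrt(215) and sqrt(7740) are both rational multiples of sqrt(215). Hence Q(sqrt(215)) = Q(sqrt(7740)) = Q(sqrt(215)), and the splitting field collapses to a single degree-2 extension with Galois group Z/2Z.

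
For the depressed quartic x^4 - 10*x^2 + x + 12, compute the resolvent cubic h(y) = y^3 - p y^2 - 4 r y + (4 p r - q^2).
h(y) = y^3 + 10*y^2 - 48*y - 481

Identify coefficients: p = -10, q = 1, r = 12.
Plug into h(y) = y^3 - p y^2 - 4 r y + (4 p r - q^2):
  h(y) = y^3 - (-10) y^2 - 4*(12) y + (4*(-10)*(12) - (1)^2)
       = y^3 + (10) y^2 + (-48) y + (-481).
Simplifying: h(y) = y^3 + 10*y^2 - 48*y - 481.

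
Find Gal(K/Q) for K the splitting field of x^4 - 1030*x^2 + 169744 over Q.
Gal(K/Q) = Z/2Z (cyclic of order 2)

f factors as (x^2 - 206)(x^2 - 824), so the splitting field is K = Q(sqrt(206), sqrt(824)). The squarefree part of 206 is 206 and the squarefree part of 824 is also 206, so sqrt(206) and sqrt(824) are both rational multiples of sqrt(206). Hence Q(sqrt(206)) = Q(sqrt(824)) = Q(sqrt(206)), and the splitting field collapses to a single degree-2 extension with Galois group Z/2Z.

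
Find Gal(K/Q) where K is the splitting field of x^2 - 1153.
Gal(K/Q) = Z/2Z (cyclic of order 2)

x^2 - 1153 is irreducible over Q since 1153 is not a rational square. The splitting field Q(sqrt(1153)) has degree 2 over Q, and its unique nontrivial automorphism is sqrt(1153) ↦ -sqrt(1153). Hence Gal(Q(sqrt(1153))/Q) = Z/2Z.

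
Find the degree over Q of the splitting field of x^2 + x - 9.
[K:Q] = 2

The discriminant of x^2 + (1)*x + (-9) is b^2 - 4c = 1 - (-36) = 37. Since 37 is not a perfect square in Q, the polynomial is irreducible over Q. Its two roots generate a degree-2 extension, so [K:Q] = 2.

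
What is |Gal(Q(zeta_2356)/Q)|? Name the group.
|Gal(Q(zeta_2356)/Q)| = phi(2356) = 1080; group ≅ (Z/2356Z)^* ≅ Z/2Z × Z/18Z × Z/30Z

The n-th cyclotomic polynomial Φ_2356(x) is the minimal polynomial of zeta_2356 over Q and has degree phi(2356) = 1080. So Q(zeta_2356) is a degree-1080 Galois extension with Galois group (Z/2356Z)^*. By CRT, (Z/2356Z)^* ≅ (Z/4Z)^* × (Z/19Z)^* × (Z/31Z)^*. Each prime-power unit group is (Z/4Z)^* ≅ Z/2Z; (Z/19Z)^* ≅ Z/18Z; (Z/31Z)^* ≅ Z/30Z. Hence Gal(Q(zeta_2356)/Q) ≅ Z/2Z × Z/18Z × Z/30Z.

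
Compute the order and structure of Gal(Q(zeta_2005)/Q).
|Gal(Q(zeta_2005)/Q)| = phi(2005) = 1600; group ≅ (Z/2005Z)^* ≅ Z/4Z × Z/400Z

The n-th cyclotomic polynomial Φ_2005(x) is the minimal polynomial of zeta_2005 over Q and has degree phi(2005) = 1600. So Q(zeta_2005) is a degree-1600 Galois extension with Galois group (Z/2005Z)^*. By CRT, (Z/2005Z)^* ≅ (Z/5Z)^* × (Z/401Z)^*. Each prime-power unit group is (Z/5Z)^* ≅ Z/4Z; (Z/401Z)^* ≅ Z/400Z. Hence Gal(Q(zeta_2005)/Q) ≅ Z/4Z × Z/400Z.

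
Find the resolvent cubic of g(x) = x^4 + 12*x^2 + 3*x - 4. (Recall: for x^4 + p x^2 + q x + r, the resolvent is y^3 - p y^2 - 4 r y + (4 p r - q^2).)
h(y) = y^3 - 12*y^2 + 16*y - 201

Identify coefficients: p = 12, q = 3, r = -4.
Plug into h(y) = y^3 - p y^2 - 4 r y + (4 p r - q^2):
  h(y) = y^3 - (12) y^2 - 4*(-4) y + (4*(12)*(-4) - (3)^2)
       = y^3 + (-12) y^2 + (16) y + (-201).
Simplifying: h(y) = y^3 - 12*y^2 + 16*y - 201.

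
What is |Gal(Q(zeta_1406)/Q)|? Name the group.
|Gal(Q(zeta_1406)/Q)| = phi(1406) = 648; group ≅ (Z/1406Z)^* ≅ Z/18Z × Z/36Z

The n-th cyclotomic polynomial Φ_1406(x) is the minimal polynomial of zeta_1406 over Q and has degree phi(1406) = 648. So Q(zeta_1406) is a degree-648 Galois extension with Galois group (Z/1406Z)^*. By CRT, (Z/1406Z)^* ≅ (Z/2Z)^* × (Z/19Z)^* × (Z/37Z)^*. Each prime-power unit group is (Z/2Z)^* ≅ trivial group (order 1); (Z/19Z)^* ≅ Z/18Z; (Z/37Z)^* ≅ Z/36Z. Hence Gal(Q(zeta_1406)/Q) ≅ Z/18Z × Z/36Z.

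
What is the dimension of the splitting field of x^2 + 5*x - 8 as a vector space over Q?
[K:Q] = 2

The discriminant of x^2 + (5)*x + (-8) is b^2 - 4c = 25 - (-32) = 57. Since 57 is not a perfect square in Q, the polynomial is irreducible over Q. Its two roots generate a degree-2 extension, so [K:Q] = 2.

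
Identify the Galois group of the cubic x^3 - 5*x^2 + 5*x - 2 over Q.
Gal(K/Q) = S_3 (symmetric group of order 6)

Compute the discriminant of x^3 + (-5)*x^2 + (5)*x + (-2): Δ = -83. Since Δ is not a rational square, the Galois group is not contained in A_3; it must be the full S_3 (irreducibility of the cubic rules out anything smaller).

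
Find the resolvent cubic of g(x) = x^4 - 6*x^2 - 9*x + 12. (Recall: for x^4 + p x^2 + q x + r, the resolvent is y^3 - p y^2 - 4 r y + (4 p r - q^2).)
h(y) = y^3 + 6*y^2 - 48*y - 369

Identify coefficients: p = -6, q = -9, r = 12.
Plug into h(y) = y^3 - p y^2 - 4 r y + (4 p r - q^2):
  h(y) = y^3 - (-6) y^2 - 4*(12) y + (4*(-6)*(12) - (-9)^2)
       = y^3 + (6) y^2 + (-48) y + (-369).
Simplifying: h(y) = y^3 + 6*y^2 - 48*y - 369.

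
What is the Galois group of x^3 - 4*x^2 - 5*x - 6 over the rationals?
Gal(K/Q) = S_3 (symmetric group of order 6)

Compute the discriminant of x^3 + (-4)*x^2 + (-5)*x + (-6): Δ = -3768. Since Δ is not a rational square, the Galois group is not contained in A_3; it must be the full S_3 (irreducibility of the cubic rules out anything smaller).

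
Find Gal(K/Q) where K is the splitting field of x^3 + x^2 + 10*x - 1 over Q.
Gal(K/Q) = S_3 (symmetric group of order 6)

Compute the discriminant of x^3 + (1)*x^2 + (10)*x + (-1): Δ = -4103. Since Δ is not a rational square, the Galois group is not contained in A_3; it must be the full S_3 (irreducibility of the cubic rules out anything smaller).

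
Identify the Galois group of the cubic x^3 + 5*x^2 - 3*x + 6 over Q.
Gal(K/Q) = S_3 (symmetric group of order 6)

Compute the discriminant of x^3 + (5)*x^2 + (-3)*x + (6): Δ = -5259. Since Δ is not a rational square, the Galois group is not contained in A_3; it must be the full S_3 (irreducibility of the cubic rules out anything smaller).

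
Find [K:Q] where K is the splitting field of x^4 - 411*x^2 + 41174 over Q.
[K:Q] = 4

f factors as (x^2 - 173)(x^2 - 238); the splitting field is K = Q(sqrt(173), sqrt(238)). Since 173, 238, and 41174 are all non-squares in Q, the three subfields Q(sqrt(173)), Q(sqrt(238)), Q(sqrt(41174)) are distinct degree-2 extensions, so [K:Q] = 4 (Klein four Galois group).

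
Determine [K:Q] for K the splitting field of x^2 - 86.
[K:Q] = 2

The polynomial x^2 - 86 is irreducible over Q since 86 is not a perfect square. Its splitting field is Q(sqrt(86)), which has degree 2 over Q.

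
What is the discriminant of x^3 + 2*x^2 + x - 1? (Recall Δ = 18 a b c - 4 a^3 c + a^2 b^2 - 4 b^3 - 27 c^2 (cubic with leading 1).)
Δ = -31

For x^3 + a x^2 + b x + c the discriminant is Δ = 18 a b c - 4 a^3 c + a^2 b^2 - 4 b^3 - 27 c^2.
Plug a = 2, b = 1, c = -1:
  18*(2)*(1)*(-1) - 4*(2)^3*(-1) + (2)^2*(1)^2 - 4*(1)^3 - 27*(-1)^2
  = -36 + (32) + 4 + (-4) + (-27)
  = -31.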